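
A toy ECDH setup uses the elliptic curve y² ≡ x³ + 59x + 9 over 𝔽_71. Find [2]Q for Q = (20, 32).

(63, 44)

tangent at (20, 32): λ = (3·20² + 59)/(2·32) ≡ 52/64. 64⁻¹ ≡ 10 (mod 71), so λ ≡ 52·10 ≡ 23.
  x = λ² - 20 - 20 = 529 - 40 ≡ 63; y = λ·(20 - 63) - 32 ≡ 44. → (63, 44)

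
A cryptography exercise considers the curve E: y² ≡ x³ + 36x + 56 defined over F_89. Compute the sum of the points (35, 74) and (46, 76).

(86, 30)

(35, 74) + (46, 76). λ = (76 - 74)/(46 - 35) ≡ 2/11 mod 89. 11⁻¹ ≡ 81 (mod 89), so λ ≡ 73.
  x = λ² - 35 - 46 = 5329 - 81 ≡ 86; y = λ·(35 - 86) - 74 ≡ 30. → (86, 30)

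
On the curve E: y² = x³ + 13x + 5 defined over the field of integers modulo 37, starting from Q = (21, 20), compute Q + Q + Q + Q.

Double-and-add on 4 = (100)₂. Start with Q = (21, 20) for the leading 1-bit.
double: tangent at (21, 20): λ = (3·21² + 13)/(2·20) ≡ 4/3. 3⁻¹ ≡ 25 (mod 37), so λ ≡ 4·25 ≡ 26.
  x = λ² - 21 - 21 = 676 - 42 ≡ 5; y = λ·(21 - 5) - 20 ≡ 26. → (5, 26)
double: tangent at (5, 26): λ = (3·5² + 13)/(2·26) ≡ 14/15. 15⁻¹ ≡ 5 (mod 37) since 15·5 = 75 ≡ 1, so λ ≡ 14·5 ≡ 33.
  x = λ² - 5 - 5 = 1089 - 10 ≡ 6; y = λ·(5 - 6) - 26 ≡ 15. → (6, 15)

(6, 15)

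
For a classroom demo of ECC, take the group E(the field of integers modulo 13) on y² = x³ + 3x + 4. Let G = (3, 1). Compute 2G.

(11, 9)

tangent at (3, 1): λ = (3·3² + 3)/(2·1) ≡ 4/2. 2⁻¹ ≡ 7 (mod 13), so λ ≡ 4·7 ≡ 2.
  x = λ² - 3 - 3 = 4 - 6 ≡ 11; y = λ·(3 - 11) - 1 ≡ 9. → (11, 9)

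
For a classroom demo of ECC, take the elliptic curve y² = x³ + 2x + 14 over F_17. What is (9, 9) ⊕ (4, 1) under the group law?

(9, 9) + (4, 1). λ = (1 - 9)/(4 - 9) ≡ 9/12 mod 17. 12⁻¹ ≡ 10 (mod 17) since 12·10 = 120 ≡ 1, so λ ≡ 5.
  x = λ² - 9 - 4 = 25 - 13 ≡ 12; y = λ·(9 - 12) - 9 ≡ 10. → (12, 10)

(12, 10)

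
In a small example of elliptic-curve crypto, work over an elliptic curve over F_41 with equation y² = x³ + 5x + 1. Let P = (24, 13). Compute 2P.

(38, 0)

tangent at (24, 13): λ = (3·24² + 5)/(2·13) ≡ 11/26. 26⁻¹ ≡ 30 (mod 41), so λ ≡ 11·30 ≡ 2.
  x = λ² - 24 - 24 = 4 - 48 ≡ 38; y = λ·(24 - 38) - 13 ≡ 0. → (38, 0)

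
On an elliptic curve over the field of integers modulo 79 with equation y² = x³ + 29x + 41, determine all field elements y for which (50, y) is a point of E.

none

x³ + 29x + 41 = 126491 ≡ 12 (mod 79).
12 is a non-residue mod 79; no y exists.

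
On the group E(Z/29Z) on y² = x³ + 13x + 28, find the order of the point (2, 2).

2P: tangent at (2, 2): λ = (3·2² + 13)/(2·2) ≡ 25/4. 4⁻¹ ≡ 22 (mod 29), so λ ≡ 25·22 ≡ 28.
  x = λ² - 2 - 2 = 784 - 4 ≡ 26; y = λ·(2 - 26) - 2 ≡ 22. → (26, 22)
3P: (26, 22) + (2, 2). λ = (2 - 22)/(2 - 26) ≡ 9/5 mod 29. 5⁻¹ ≡ 6 (mod 29) since 5·6 = 30 ≡ 1, so λ ≡ 25.
  x = λ² - 26 - 2 = 625 - 28 ≡ 17; y = λ·(26 - 17) - 22 ≡ 0. → (17, 0)
4P: (17, 0) + (2, 2). λ = (2 - 0)/(2 - 17) ≡ 2/14 mod 29. 14⁻¹ ≡ 27 (mod 29) since 14·27 = 378 ≡ 1, so λ ≡ 25.
  x = λ² - 17 - 2 = 625 - 19 ≡ 26; y = λ·(17 - 26) - 0 ≡ 7. → (26, 7)
5P: (26, 7) + (2, 2). λ = (2 - 7)/(2 - 26) ≡ 24/5 mod 29. 5⁻¹ ≡ 6 (mod 29), so λ ≡ 28.
  x = λ² - 26 - 2 = 784 - 28 ≡ 2; y = λ·(26 - 2) - 7 ≡ 27. → (2, 27)
6P: (2, 27) + (2, 2): same x and y₁ ≡ -y₂, so the sum is O.
6P = O, so the order is 6.

6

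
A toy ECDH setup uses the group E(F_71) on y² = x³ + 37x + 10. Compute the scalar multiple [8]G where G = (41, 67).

Repeated addition: build up to 8G.
2G: tangent at (41, 67): λ = (3·41² + 37)/(2·67) ≡ 39/63. 63⁻¹ ≡ 62 (mod 71), so λ ≡ 39·62 ≡ 4.
  x = λ² - 41 - 41 = 16 - 82 ≡ 5; y = λ·(41 - 5) - 67 ≡ 6. → (5, 6)
3G: (5, 6) + (41, 67). λ = (67 - 6)/(41 - 5) ≡ 61/36 mod 71. 36⁻¹ ≡ 2 (mod 71), so λ ≡ 51.
  x = λ² - 5 - 41 = 2601 - 46 ≡ 70; y = λ·(5 - 70) - 6 ≡ 16. → (70, 16)
4G: (70, 16) + (41, 67). λ = (67 - 16)/(41 - 70) ≡ 51/42 mod 71. 42⁻¹ ≡ 22 (mod 71), so λ ≡ 57.
  x = λ² - 70 - 41 = 3249 - 111 ≡ 14; y = λ·(70 - 14) - 16 ≡ 52. → (14, 52)
5G: (14, 52) + (41, 67). λ = (67 - 52)/(41 - 14) ≡ 15/27 mod 71. 27⁻¹ ≡ 50 (mod 71) since 27·50 = 1350 ≡ 1, so λ ≡ 40.
  x = λ² - 14 - 41 = 1600 - 55 ≡ 54; y = λ·(14 - 54) - 52 ≡ 52. → (54, 52)
6G: (54, 52) + (41, 67). λ = (67 - 52)/(41 - 54) ≡ 15/58 mod 71. 58⁻¹ ≡ 60 (mod 71) since 58·60 = 3480 ≡ 1, so λ ≡ 48.
  x = λ² - 54 - 41 = 2304 - 95 ≡ 8; y = λ·(54 - 8) - 52 ≡ 26. → (8, 26)
7G: (8, 26) + (41, 67). λ = (67 - 26)/(41 - 8) ≡ 41/33 mod 71. 33⁻¹ ≡ 28 (mod 71), so λ ≡ 12.
  x = λ² - 8 - 41 = 144 - 49 ≡ 24; y = λ·(8 - 24) - 26 ≡ 66. → (24, 66)
8G: (24, 66) + (41, 67). λ = (67 - 66)/(41 - 24) ≡ 1/17 mod 71. 17⁻¹ ≡ 46 (mod 71), so λ ≡ 46.
  x = λ² - 24 - 41 = 2116 - 65 ≡ 63; y = λ·(24 - 63) - 66 ≡ 57. → (63, 57)

(63, 57)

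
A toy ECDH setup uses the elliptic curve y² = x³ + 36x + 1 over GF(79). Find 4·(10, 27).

Write G = (10, 27).
Double-and-add on 4 = (100)₂. Start with G = (10, 27) for the leading 1-bit.
double: tangent at (10, 27): λ = (3·10² + 36)/(2·27) ≡ 20/54. 54⁻¹ ≡ 60 (mod 79), so λ ≡ 20·60 ≡ 15.
  x = λ² - 10 - 10 = 225 - 20 ≡ 47; y = λ·(10 - 47) - 27 ≡ 50. → (47, 50)
double: tangent at (47, 50): λ = (3·47² + 36)/(2·50) ≡ 27/21. 21⁻¹ ≡ 64 (mod 79), so λ ≡ 27·64 ≡ 69.
  x = λ² - 47 - 47 = 4761 - 94 ≡ 6; y = λ·(47 - 6) - 50 ≡ 14. → (6, 14)

(6, 14)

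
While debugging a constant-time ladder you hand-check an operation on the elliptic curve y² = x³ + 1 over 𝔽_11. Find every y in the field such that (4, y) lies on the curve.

none

x³ + 0x + 1 = 65 ≡ 10 (mod 11).
10 is a non-residue mod 11; no y exists.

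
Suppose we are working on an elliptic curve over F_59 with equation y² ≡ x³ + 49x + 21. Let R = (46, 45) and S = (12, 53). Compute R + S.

(18, 56)

(46, 45) + (12, 53). λ = (53 - 45)/(12 - 46) ≡ 8/25 mod 59. 25⁻¹ ≡ 26 (mod 59), so λ ≡ 31.
  x = λ² - 46 - 12 = 961 - 58 ≡ 18; y = λ·(46 - 18) - 45 ≡ 56. → (18, 56)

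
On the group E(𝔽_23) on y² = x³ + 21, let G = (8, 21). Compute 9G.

(3, 18)

Repeated addition: build up to 9G.
2G: tangent at (8, 21): λ = (3·8² + 0)/(2·21) ≡ 8/19. 19⁻¹ ≡ 17 (mod 23), so λ ≡ 8·17 ≡ 21.
  x = λ² - 8 - 8 = 441 - 16 ≡ 11; y = λ·(8 - 11) - 21 ≡ 8. → (11, 8)
3G: (11, 8) + (8, 21). λ = (21 - 8)/(8 - 11) ≡ 13/20 mod 23. 20⁻¹ ≡ 15 (mod 23), so λ ≡ 11.
  x = λ² - 11 - 8 = 121 - 19 ≡ 10; y = λ·(11 - 10) - 8 ≡ 3. → (10, 3)
4G: (10, 3) + (8, 21). λ = (21 - 3)/(8 - 10) ≡ 18/21 mod 23. 21⁻¹ ≡ 11 (mod 23), so λ ≡ 14.
  x = λ² - 10 - 8 = 196 - 18 ≡ 17; y = λ·(10 - 17) - 3 ≡ 14. → (17, 14)
5G: (17, 14) + (8, 21). λ = (21 - 14)/(8 - 17) ≡ 7/14 mod 23. 14⁻¹ ≡ 5 (mod 23), so λ ≡ 12.
  x = λ² - 17 - 8 = 144 - 25 ≡ 4; y = λ·(17 - 4) - 14 ≡ 4. → (4, 4)
6G: (4, 4) + (8, 21). λ = (21 - 4)/(8 - 4) ≡ 17/4 mod 23. 4⁻¹ ≡ 6 (mod 23) since 4·6 = 24 ≡ 1, so λ ≡ 10.
  x = λ² - 4 - 8 = 100 - 12 ≡ 19; y = λ·(4 - 19) - 4 ≡ 7. → (19, 7)
7G: (19, 7) + (8, 21). λ = (21 - 7)/(8 - 19) ≡ 14/12 mod 23. 12⁻¹ ≡ 2 (mod 23), so λ ≡ 5.
  x = λ² - 19 - 8 = 25 - 27 ≡ 21; y = λ·(19 - 21) - 7 ≡ 6. → (21, 6)
8G: (21, 6) + (8, 21). λ = (21 - 6)/(8 - 21) ≡ 15/10 mod 23. 10⁻¹ ≡ 7 (mod 23), so λ ≡ 13.
  x = λ² - 21 - 8 = 169 - 29 ≡ 2; y = λ·(21 - 2) - 6 ≡ 11. → (2, 11)
9G: (2, 11) + (8, 21). λ = (21 - 11)/(8 - 2) ≡ 10/6 mod 23. 6⁻¹ ≡ 4 (mod 23), so λ ≡ 17.
  x = λ² - 2 - 8 = 289 - 10 ≡ 3; y = λ·(2 - 3) - 11 ≡ 18. → (3, 18)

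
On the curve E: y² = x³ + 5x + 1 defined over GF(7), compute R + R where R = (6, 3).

tangent at (6, 3): λ = (3·6² + 5)/(2·3) ≡ 1/6. 6⁻¹ ≡ 6 (mod 7), so λ ≡ 1·6 ≡ 6.
  x = λ² - 6 - 6 = 36 - 12 ≡ 3; y = λ·(6 - 3) - 3 ≡ 1. → (3, 1)

(3, 1)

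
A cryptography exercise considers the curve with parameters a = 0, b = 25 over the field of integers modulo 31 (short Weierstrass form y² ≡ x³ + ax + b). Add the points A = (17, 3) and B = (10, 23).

(9, 14)

(17, 3) + (10, 23). λ = (23 - 3)/(10 - 17) ≡ 20/24 mod 31. 24⁻¹ ≡ 22 (mod 31), so λ ≡ 6.
  x = λ² - 17 - 10 = 36 - 27 ≡ 9; y = λ·(17 - 9) - 3 ≡ 14. → (9, 14)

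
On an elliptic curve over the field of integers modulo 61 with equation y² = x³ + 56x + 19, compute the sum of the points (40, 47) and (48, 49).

(15, 5)

(40, 47) + (48, 49). λ = (49 - 47)/(48 - 40) ≡ 2/8 mod 61. 8⁻¹ ≡ 23 (mod 61), so λ ≡ 46.
  x = λ² - 40 - 48 = 2116 - 88 ≡ 15; y = λ·(40 - 15) - 47 ≡ 5. → (15, 5)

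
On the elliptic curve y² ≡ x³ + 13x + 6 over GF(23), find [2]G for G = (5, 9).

(21, 15)

tangent at (5, 9): λ = (3·5² + 13)/(2·9) ≡ 19/18. 18⁻¹ ≡ 9 (mod 23) since 18·9 = 162 ≡ 1, so λ ≡ 19·9 ≡ 10.
  x = λ² - 5 - 5 = 100 - 10 ≡ 21; y = λ·(5 - 21) - 9 ≡ 15. → (21, 15)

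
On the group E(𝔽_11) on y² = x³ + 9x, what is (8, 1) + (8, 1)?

(0, 0)

tangent at (8, 1): λ = (3·8² + 9)/(2·1) ≡ 3/2. 2⁻¹ ≡ 6 (mod 11), so λ ≡ 3·6 ≡ 7.
  x = λ² - 8 - 8 = 49 - 16 ≡ 0; y = λ·(8 - 0) - 1 ≡ 0. → (0, 0)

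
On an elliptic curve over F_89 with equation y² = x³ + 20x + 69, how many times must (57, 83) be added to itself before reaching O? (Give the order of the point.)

2P: tangent at (57, 83): λ = (3·57² + 20)/(2·83) ≡ 66/77. 77⁻¹ ≡ 37 (mod 89), so λ ≡ 66·37 ≡ 39.
  x = λ² - 57 - 57 = 1521 - 114 ≡ 72; y = λ·(57 - 72) - 83 ≡ 44. → (72, 44)
3P: (72, 44) + (57, 83). λ = (83 - 44)/(57 - 72) ≡ 39/74 mod 89. 74⁻¹ ≡ 83 (mod 89), so λ ≡ 33.
  x = λ² - 72 - 57 = 1089 - 129 ≡ 70; y = λ·(72 - 70) - 44 ≡ 22. → (70, 22)
4P: (70, 22) + (57, 83). λ = (83 - 22)/(57 - 70) ≡ 61/76 mod 89. 76⁻¹ ≡ 41 (mod 89), so λ ≡ 9.
  x = λ² - 70 - 57 = 81 - 127 ≡ 43; y = λ·(70 - 43) - 22 ≡ 43. → (43, 43)
5P: (43, 43) + (57, 83). λ = (83 - 43)/(57 - 43) ≡ 40/14 mod 89. 14⁻¹ ≡ 70 (mod 89) since 14·70 = 980 ≡ 1, so λ ≡ 41.
  x = λ² - 43 - 57 = 1681 - 100 ≡ 68; y = λ·(43 - 68) - 43 ≡ 0. → (68, 0)
6P: (68, 0) + (57, 83). λ = (83 - 0)/(57 - 68) ≡ 83/78 mod 89. 78⁻¹ ≡ 8 (mod 89) since 78·8 = 624 ≡ 1, so λ ≡ 41.
  x = λ² - 68 - 57 = 1681 - 125 ≡ 43; y = λ·(68 - 43) - 0 ≡ 46. → (43, 46)
7P: (43, 46) + (57, 83). λ = (83 - 46)/(57 - 43) ≡ 37/14 mod 89. 14⁻¹ ≡ 70 (mod 89) since 14·70 = 980 ≡ 1, so λ ≡ 9.
  x = λ² - 43 - 57 = 81 - 100 ≡ 70; y = λ·(43 - 70) - 46 ≡ 67. → (70, 67)
8P: (70, 67) + (57, 83). λ = (83 - 67)/(57 - 70) ≡ 16/76 mod 89. 76⁻¹ ≡ 41 (mod 89), so λ ≡ 33.
  x = λ² - 70 - 57 = 1089 - 127 ≡ 72; y = λ·(70 - 72) - 67 ≡ 45. → (72, 45)
9P: (72, 45) + (57, 83). λ = (83 - 45)/(57 - 72) ≡ 38/74 mod 89. 74⁻¹ ≡ 83 (mod 89), so λ ≡ 39.
  x = λ² - 72 - 57 = 1521 - 129 ≡ 57; y = λ·(72 - 57) - 45 ≡ 6. → (57, 6)
10P: (57, 6) + (57, 83): same x and y₁ ≡ -y₂, so the sum is O.
10P = O, so the order is 10.

10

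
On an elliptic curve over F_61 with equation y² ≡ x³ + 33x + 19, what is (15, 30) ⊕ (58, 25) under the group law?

(15, 31)

(15, 30) + (58, 25). λ = (25 - 30)/(58 - 15) ≡ 56/43 mod 61. 43⁻¹ ≡ 44 (mod 61) since 43·44 = 1892 ≡ 1, so λ ≡ 24.
  x = λ² - 15 - 58 = 576 - 73 ≡ 15; y = λ·(15 - 15) - 30 ≡ 31. → (15, 31)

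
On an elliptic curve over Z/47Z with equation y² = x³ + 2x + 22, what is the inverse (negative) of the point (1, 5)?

-(1, 5) = (1, -5 mod 47) = (1, 42).

(1, 42)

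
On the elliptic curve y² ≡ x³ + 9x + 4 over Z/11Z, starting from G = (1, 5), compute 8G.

(1, 6)

Double-and-add on 8 = (1000)₂. Start with G = (1, 5) for the leading 1-bit.
double: tangent at (1, 5): λ = (3·1² + 9)/(2·5) ≡ 1/10. 10⁻¹ ≡ 10 (mod 11) since 10·10 = 100 ≡ 1, so λ ≡ 1·10 ≡ 10.
  x = λ² - 1 - 1 = 100 - 2 ≡ 10; y = λ·(1 - 10) - 5 ≡ 4. → (10, 4)
double: tangent at (10, 4): λ = (3·10² + 9)/(2·4) ≡ 1/8. 8⁻¹ ≡ 7 (mod 11), so λ ≡ 1·7 ≡ 7.
  x = λ² - 10 - 10 = 49 - 20 ≡ 7; y = λ·(10 - 7) - 4 ≡ 6. → (7, 6)
double: tangent at (7, 6): λ = (3·7² + 9)/(2·6) ≡ 2/1. 1⁻¹ ≡ 1 (mod 11), so λ ≡ 2·1 ≡ 2.
  x = λ² - 7 - 7 = 4 - 14 ≡ 1; y = λ·(7 - 1) - 6 ≡ 6. → (1, 6)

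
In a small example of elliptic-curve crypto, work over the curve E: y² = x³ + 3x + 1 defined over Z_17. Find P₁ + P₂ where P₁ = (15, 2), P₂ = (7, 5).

(14, 4)

(15, 2) + (7, 5). λ = (5 - 2)/(7 - 15) ≡ 3/9 mod 17. 9⁻¹ ≡ 2 (mod 17), so λ ≡ 6.
  x = λ² - 15 - 7 = 36 - 22 ≡ 14; y = λ·(15 - 14) - 2 ≡ 4. → (14, 4)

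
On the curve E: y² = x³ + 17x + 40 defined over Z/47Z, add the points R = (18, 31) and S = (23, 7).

(14, 25)

(18, 31) + (23, 7). λ = (7 - 31)/(23 - 18) ≡ 23/5 mod 47. 5⁻¹ ≡ 19 (mod 47), so λ ≡ 14.
  x = λ² - 18 - 23 = 196 - 41 ≡ 14; y = λ·(18 - 14) - 31 ≡ 25. → (14, 25)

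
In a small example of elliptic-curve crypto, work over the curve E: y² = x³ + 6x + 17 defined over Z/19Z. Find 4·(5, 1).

(3, 9)

Write G = (5, 1).
Double-and-add on 4 = (100)₂. Start with G = (5, 1) for the leading 1-bit.
double: tangent at (5, 1): λ = (3·5² + 6)/(2·1) ≡ 5/2. 2⁻¹ ≡ 10 (mod 19), so λ ≡ 5·10 ≡ 12.
  x = λ² - 5 - 5 = 144 - 10 ≡ 1; y = λ·(5 - 1) - 1 ≡ 9. → (1, 9)
double: tangent at (1, 9): λ = (3·1² + 6)/(2·9) ≡ 9/18. 18⁻¹ ≡ 18 (mod 19) since 18·18 = 324 ≡ 1, so λ ≡ 9·18 ≡ 10.
  x = λ² - 1 - 1 = 100 - 2 ≡ 3; y = λ·(1 - 3) - 9 ≡ 9. → (3, 9)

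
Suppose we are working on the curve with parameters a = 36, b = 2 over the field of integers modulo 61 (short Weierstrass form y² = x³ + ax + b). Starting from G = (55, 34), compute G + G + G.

(30, 49)

Repeated addition: build up to 3G.
2G: tangent at (55, 34): λ = (3·55² + 36)/(2·34) ≡ 22/7. 7⁻¹ ≡ 35 (mod 61) since 7·35 = 245 ≡ 1, so λ ≡ 22·35 ≡ 38.
  x = λ² - 55 - 55 = 1444 - 110 ≡ 53; y = λ·(55 - 53) - 34 ≡ 42. → (53, 42)
3G: (53, 42) + (55, 34). λ = (34 - 42)/(55 - 53) ≡ 53/2 mod 61. 2⁻¹ ≡ 31 (mod 61) since 2·31 = 62 ≡ 1, so λ ≡ 57.
  x = λ² - 53 - 55 = 3249 - 108 ≡ 30; y = λ·(53 - 30) - 42 ≡ 49. → (30, 49)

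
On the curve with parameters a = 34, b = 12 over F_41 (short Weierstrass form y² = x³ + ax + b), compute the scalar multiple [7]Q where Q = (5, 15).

Double-and-add on 7 = (111)₂. Start with Q = (5, 15) for the leading 1-bit.
double: tangent at (5, 15): λ = (3·5² + 34)/(2·15) ≡ 27/30. 30⁻¹ ≡ 26 (mod 41), so λ ≡ 27·26 ≡ 5.
  x = λ² - 5 - 5 = 25 - 10 ≡ 15; y = λ·(5 - 15) - 15 ≡ 17. → (15, 17)
add Q: (15, 17) + (5, 15). λ = (15 - 17)/(5 - 15) ≡ 39/31 mod 41. 31⁻¹ ≡ 4 (mod 41) since 31·4 = 124 ≡ 1, so λ ≡ 33.
  x = λ² - 15 - 5 = 1089 - 20 ≡ 3; y = λ·(15 - 3) - 17 ≡ 10. → (3, 10)
double: tangent at (3, 10): λ = (3·3² + 34)/(2·10) ≡ 20/20. 20⁻¹ ≡ 39 (mod 41), so λ ≡ 20·39 ≡ 1.
  x = λ² - 3 - 3 = 1 - 6 ≡ 36; y = λ·(3 - 36) - 10 ≡ 39. → (36, 39)
add Q: (36, 39) + (5, 15). λ = (15 - 39)/(5 - 36) ≡ 17/10 mod 41. 10⁻¹ ≡ 37 (mod 41), so λ ≡ 14.
  x = λ² - 36 - 5 = 196 - 41 ≡ 32; y = λ·(36 - 32) - 39 ≡ 17. → (32, 17)

(32, 17)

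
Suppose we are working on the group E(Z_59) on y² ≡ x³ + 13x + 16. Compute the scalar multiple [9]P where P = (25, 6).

(12, 37)

Double-and-add on 9 = (1001)₂. Start with P = (25, 6) for the leading 1-bit.
double: tangent at (25, 6): λ = (3·25² + 13)/(2·6) ≡ 0/12. 12⁻¹ ≡ 5 (mod 59) since 12·5 = 60 ≡ 1, so λ ≡ 0·5 ≡ 0.
  x = λ² - 25 - 25 = 0 - 50 ≡ 9; y = λ·(25 - 9) - 6 ≡ 53. → (9, 53)
double: tangent at (9, 53): λ = (3·9² + 13)/(2·53) ≡ 20/47. 47⁻¹ ≡ 54 (mod 59), so λ ≡ 20·54 ≡ 18.
  x = λ² - 9 - 9 = 324 - 18 ≡ 11; y = λ·(9 - 11) - 53 ≡ 29. → (11, 29)
double: tangent at (11, 29): λ = (3·11² + 13)/(2·29) ≡ 22/58. 58⁻¹ ≡ 58 (mod 59), so λ ≡ 22·58 ≡ 37.
  x = λ² - 11 - 11 = 1369 - 22 ≡ 49; y = λ·(11 - 49) - 29 ≡ 40. → (49, 40)
add P: (49, 40) + (25, 6). λ = (6 - 40)/(25 - 49) ≡ 25/35 mod 59. 35⁻¹ ≡ 27 (mod 59), so λ ≡ 26.
  x = λ² - 49 - 25 = 676 - 74 ≡ 12; y = λ·(49 - 12) - 40 ≡ 37. → (12, 37)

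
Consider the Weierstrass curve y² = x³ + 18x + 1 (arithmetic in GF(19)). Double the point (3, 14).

(0, 1)

tangent at (3, 14): λ = (3·3² + 18)/(2·14) ≡ 7/9. 9⁻¹ ≡ 17 (mod 19) since 9·17 = 153 ≡ 1, so λ ≡ 7·17 ≡ 5.
  x = λ² - 3 - 3 = 25 - 6 ≡ 0; y = λ·(3 - 0) - 14 ≡ 1. → (0, 1)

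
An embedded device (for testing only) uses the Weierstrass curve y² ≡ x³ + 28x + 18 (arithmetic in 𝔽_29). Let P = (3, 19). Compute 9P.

Double-and-add on 9 = (1001)₂. Start with P = (3, 19) for the leading 1-bit.
double: tangent at (3, 19): λ = (3·3² + 28)/(2·19) ≡ 26/9. 9⁻¹ ≡ 13 (mod 29), so λ ≡ 26·13 ≡ 19.
  x = λ² - 3 - 3 = 361 - 6 ≡ 7; y = λ·(3 - 7) - 19 ≡ 21. → (7, 21)
double: tangent at (7, 21): λ = (3·7² + 28)/(2·21) ≡ 1/13. 13⁻¹ ≡ 9 (mod 29) since 13·9 = 117 ≡ 1, so λ ≡ 1·9 ≡ 9.
  x = λ² - 7 - 7 = 81 - 14 ≡ 9; y = λ·(7 - 9) - 21 ≡ 19. → (9, 19)
double: tangent at (9, 19): λ = (3·9² + 28)/(2·19) ≡ 10/9. 9⁻¹ ≡ 13 (mod 29) since 9·13 = 117 ≡ 1, so λ ≡ 10·13 ≡ 14.
  x = λ² - 9 - 9 = 196 - 18 ≡ 4; y = λ·(9 - 4) - 19 ≡ 22. → (4, 22)
add P: (4, 22) + (3, 19). λ = (19 - 22)/(3 - 4) ≡ 26/28 mod 29. 28⁻¹ ≡ 28 (mod 29), so λ ≡ 3.
  x = λ² - 4 - 3 = 9 - 7 ≡ 2; y = λ·(4 - 2) - 22 ≡ 13. → (2, 13)

(2, 13)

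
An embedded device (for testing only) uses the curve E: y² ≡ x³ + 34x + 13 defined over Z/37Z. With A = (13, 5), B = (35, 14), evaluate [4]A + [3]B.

First 4A:
Double-and-add on 4 = (100)₂. Start with A = (13, 5) for the leading 1-bit.
double: tangent at (13, 5): λ = (3·13² + 34)/(2·5) ≡ 23/10. 10⁻¹ ≡ 26 (mod 37), so λ ≡ 23·26 ≡ 6.
  x = λ² - 13 - 13 = 36 - 26 ≡ 10; y = λ·(13 - 10) - 5 ≡ 13. → (10, 13)
double: tangent at (10, 13): λ = (3·10² + 34)/(2·13) ≡ 1/26. 26⁻¹ ≡ 10 (mod 37), so λ ≡ 1·10 ≡ 10.
  x = λ² - 10 - 10 = 100 - 20 ≡ 6; y = λ·(10 - 6) - 13 ≡ 27. → (6, 27)
4A = (6, 27).
Next 3B:
Repeated addition: build up to 3B.
2B: tangent at (35, 14): λ = (3·35² + 34)/(2·14) ≡ 9/28. 28⁻¹ ≡ 4 (mod 37), so λ ≡ 9·4 ≡ 36.
  x = λ² - 35 - 35 = 1296 - 70 ≡ 5; y = λ·(35 - 5) - 14 ≡ 30. → (5, 30)
3B: (5, 30) + (35, 14). λ = (14 - 30)/(35 - 5) ≡ 21/30 mod 37. 30⁻¹ ≡ 21 (mod 37) since 30·21 = 630 ≡ 1, so λ ≡ 34.
  x = λ² - 5 - 35 = 1156 - 40 ≡ 6; y = λ·(5 - 6) - 30 ≡ 10. → (6, 10)
3B = (6, 10).
Finally 4A + 3B:
(6, 27) + (6, 10): same x and y₁ ≡ -y₂, so the sum is 𝒪.

O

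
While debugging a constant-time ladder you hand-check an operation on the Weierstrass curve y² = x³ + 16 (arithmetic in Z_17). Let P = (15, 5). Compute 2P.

tangent at (15, 5): λ = (3·15² + 0)/(2·5) ≡ 12/10. 10⁻¹ ≡ 12 (mod 17), so λ ≡ 12·12 ≡ 8.
  x = λ² - 15 - 15 = 64 - 30 ≡ 0; y = λ·(15 - 0) - 5 ≡ 13. → (0, 13)

(0, 13)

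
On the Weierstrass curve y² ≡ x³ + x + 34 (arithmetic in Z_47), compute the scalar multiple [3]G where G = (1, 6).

(28, 21)

Repeated addition: build up to 3G.
2G: tangent at (1, 6): λ = (3·1² + 1)/(2·6) ≡ 4/12. 12⁻¹ ≡ 4 (mod 47) since 12·4 = 48 ≡ 1, so λ ≡ 4·4 ≡ 16.
  x = λ² - 1 - 1 = 256 - 2 ≡ 19; y = λ·(1 - 19) - 6 ≡ 35. → (19, 35)
3G: (19, 35) + (1, 6). λ = (6 - 35)/(1 - 19) ≡ 18/29 mod 47. 29⁻¹ ≡ 13 (mod 47), so λ ≡ 46.
  x = λ² - 19 - 1 = 2116 - 20 ≡ 28; y = λ·(19 - 28) - 35 ≡ 21. → (28, 21)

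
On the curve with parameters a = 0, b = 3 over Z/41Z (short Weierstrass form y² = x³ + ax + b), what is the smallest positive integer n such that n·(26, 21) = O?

6

2P: tangent at (26, 21): λ = (3·26² + 0)/(2·21) ≡ 19/1. 1⁻¹ ≡ 1 (mod 41) since 1·1 = 1 ≡ 1, so λ ≡ 19·1 ≡ 19.
  x = λ² - 26 - 26 = 361 - 52 ≡ 22; y = λ·(26 - 22) - 21 ≡ 14. → (22, 14)
3P: (22, 14) + (26, 21). λ = (21 - 14)/(26 - 22) ≡ 7/4 mod 41. 4⁻¹ ≡ 31 (mod 41) since 4·31 = 124 ≡ 1, so λ ≡ 12.
  x = λ² - 22 - 26 = 144 - 48 ≡ 14; y = λ·(22 - 14) - 14 ≡ 0. → (14, 0)
4P: (14, 0) + (26, 21). λ = (21 - 0)/(26 - 14) ≡ 21/12 mod 41. 12⁻¹ ≡ 24 (mod 41) since 12·24 = 288 ≡ 1, so λ ≡ 12.
  x = λ² - 14 - 26 = 144 - 40 ≡ 22; y = λ·(14 - 22) - 0 ≡ 27. → (22, 27)
5P: (22, 27) + (26, 21). λ = (21 - 27)/(26 - 22) ≡ 35/4 mod 41. 4⁻¹ ≡ 31 (mod 41) since 4·31 = 124 ≡ 1, so λ ≡ 19.
  x = λ² - 22 - 26 = 361 - 48 ≡ 26; y = λ·(22 - 26) - 27 ≡ 20. → (26, 20)
6P: (26, 20) + (26, 21): same x and y₁ ≡ -y₂, so the sum is O.
6P = O, so the order is 6.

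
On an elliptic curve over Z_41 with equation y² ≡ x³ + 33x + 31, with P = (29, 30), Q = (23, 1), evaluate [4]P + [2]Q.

First 4P:
Repeated addition: build up to 4P.
2P: tangent at (29, 30): λ = (3·29² + 33)/(2·30) ≡ 14/19. 19⁻¹ ≡ 13 (mod 41), so λ ≡ 14·13 ≡ 18.
  x = λ² - 29 - 29 = 324 - 58 ≡ 20; y = λ·(29 - 20) - 30 ≡ 9. → (20, 9)
3P: (20, 9) + (29, 30). λ = (30 - 9)/(29 - 20) ≡ 21/9 mod 41. 9⁻¹ ≡ 32 (mod 41), so λ ≡ 16.
  x = λ² - 20 - 29 = 256 - 49 ≡ 2; y = λ·(20 - 2) - 9 ≡ 33. → (2, 33)
4P: (2, 33) + (29, 30). λ = (30 - 33)/(29 - 2) ≡ 38/27 mod 41. 27⁻¹ ≡ 38 (mod 41), so λ ≡ 9.
  x = λ² - 2 - 29 = 81 - 31 ≡ 9; y = λ·(2 - 9) - 33 ≡ 27. → (9, 27)
4P = (9, 27).
Next 2Q:
Repeated addition: build up to 2Q.
2Q: tangent at (23, 1): λ = (3·23² + 33)/(2·1) ≡ 21/2. 2⁻¹ ≡ 21 (mod 41) since 2·21 = 42 ≡ 1, so λ ≡ 21·21 ≡ 31.
  x = λ² - 23 - 23 = 961 - 46 ≡ 13; y = λ·(23 - 13) - 1 ≡ 22. → (13, 22)
2Q = (13, 22).
Finally 4P + 2Q:
(9, 27) + (13, 22). λ = (22 - 27)/(13 - 9) ≡ 36/4 mod 41. 4⁻¹ ≡ 31 (mod 41), so λ ≡ 9.
  x = λ² - 9 - 13 = 81 - 22 ≡ 18; y = λ·(9 - 18) - 27 ≡ 15. → (18, 15)

(18, 15)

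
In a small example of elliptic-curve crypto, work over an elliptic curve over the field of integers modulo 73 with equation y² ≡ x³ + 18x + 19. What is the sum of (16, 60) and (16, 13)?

The two points share x = 16 and their y-coordinates satisfy 60 + 13 ≡ 0 (mod 73), so they are inverses. Their sum is the point at infinity.

O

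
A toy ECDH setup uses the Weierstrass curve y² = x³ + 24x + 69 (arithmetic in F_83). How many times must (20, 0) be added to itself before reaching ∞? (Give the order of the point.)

2

2P: (20, 0) + (20, 0): same x and y₁ ≡ -y₂, so the sum is ∞.
2P = ∞, so the order is 2.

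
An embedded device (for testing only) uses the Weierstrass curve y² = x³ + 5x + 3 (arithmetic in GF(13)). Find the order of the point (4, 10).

2P: tangent at (4, 10): λ = (3·4² + 5)/(2·10) ≡ 1/7. 7⁻¹ ≡ 2 (mod 13) since 7·2 = 14 ≡ 1, so λ ≡ 1·2 ≡ 2.
  x = λ² - 4 - 4 = 4 - 8 ≡ 9; y = λ·(4 - 9) - 10 ≡ 6. → (9, 6)
3P: (9, 6) + (4, 10). λ = (10 - 6)/(4 - 9) ≡ 4/8 mod 13. 8⁻¹ ≡ 5 (mod 13), so λ ≡ 7.
  x = λ² - 9 - 4 = 49 - 13 ≡ 10; y = λ·(9 - 10) - 6 ≡ 0. → (10, 0)
4P: (10, 0) + (4, 10). λ = (10 - 0)/(4 - 10) ≡ 10/7 mod 13. 7⁻¹ ≡ 2 (mod 13) since 7·2 = 14 ≡ 1, so λ ≡ 7.
  x = λ² - 10 - 4 = 49 - 14 ≡ 9; y = λ·(10 - 9) - 0 ≡ 7. → (9, 7)
5P: (9, 7) + (4, 10). λ = (10 - 7)/(4 - 9) ≡ 3/8 mod 13. 8⁻¹ ≡ 5 (mod 13) since 8·5 = 40 ≡ 1, so λ ≡ 2.
  x = λ² - 9 - 4 = 4 - 13 ≡ 4; y = λ·(9 - 4) - 7 ≡ 3. → (4, 3)
6P: (4, 3) + (4, 10): same x and y₁ ≡ -y₂, so the sum is O.
6P = O, so the order is 6.

6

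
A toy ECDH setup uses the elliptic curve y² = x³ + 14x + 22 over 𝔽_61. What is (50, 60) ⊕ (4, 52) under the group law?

(55, 24)

(50, 60) + (4, 52). λ = (52 - 60)/(4 - 50) ≡ 53/15 mod 61. 15⁻¹ ≡ 57 (mod 61), so λ ≡ 32.
  x = λ² - 50 - 4 = 1024 - 54 ≡ 55; y = λ·(50 - 55) - 60 ≡ 24. → (55, 24)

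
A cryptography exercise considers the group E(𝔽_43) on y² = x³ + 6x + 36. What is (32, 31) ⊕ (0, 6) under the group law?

(35, 11)

(32, 31) + (0, 6). λ = (6 - 31)/(0 - 32) ≡ 18/11 mod 43. 11⁻¹ ≡ 4 (mod 43), so λ ≡ 29.
  x = λ² - 32 - 0 = 841 - 32 ≡ 35; y = λ·(32 - 35) - 31 ≡ 11. → (35, 11)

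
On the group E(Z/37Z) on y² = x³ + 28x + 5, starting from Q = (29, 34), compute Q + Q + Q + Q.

Repeated addition: build up to 4Q.
2Q: tangent at (29, 34): λ = (3·29² + 28)/(2·34) ≡ 35/31. 31⁻¹ ≡ 6 (mod 37), so λ ≡ 35·6 ≡ 25.
  x = λ² - 29 - 29 = 625 - 58 ≡ 12; y = λ·(29 - 12) - 34 ≡ 21. → (12, 21)
3Q: (12, 21) + (29, 34). λ = (34 - 21)/(29 - 12) ≡ 13/17 mod 37. 17⁻¹ ≡ 24 (mod 37), so λ ≡ 16.
  x = λ² - 12 - 29 = 256 - 41 ≡ 30; y = λ·(12 - 30) - 21 ≡ 24. → (30, 24)
4Q: (30, 24) + (29, 34). λ = (34 - 24)/(29 - 30) ≡ 10/36 mod 37. 36⁻¹ ≡ 36 (mod 37), so λ ≡ 27.
  x = λ² - 30 - 29 = 729 - 59 ≡ 4; y = λ·(30 - 4) - 24 ≡ 12. → (4, 12)

(4, 12)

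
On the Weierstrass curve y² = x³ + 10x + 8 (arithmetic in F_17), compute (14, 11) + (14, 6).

The two points share x = 14 and their y-coordinates satisfy 11 + 6 ≡ 0 (mod 17), so they are inverses. Their sum is 𝒪.

O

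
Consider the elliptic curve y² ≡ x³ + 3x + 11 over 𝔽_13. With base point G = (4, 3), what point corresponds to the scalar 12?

Repeated addition: build up to 12G.
2G: tangent at (4, 3): λ = (3·4² + 3)/(2·3) ≡ 12/6. 6⁻¹ ≡ 11 (mod 13), so λ ≡ 12·11 ≡ 2.
  x = λ² - 4 - 4 = 4 - 8 ≡ 9; y = λ·(4 - 9) - 3 ≡ 0. → (9, 0)
3G: (9, 0) + (4, 3). λ = (3 - 0)/(4 - 9) ≡ 3/8 mod 13. 8⁻¹ ≡ 5 (mod 13), so λ ≡ 2.
  x = λ² - 9 - 4 = 4 - 13 ≡ 4; y = λ·(9 - 4) - 0 ≡ 10. → (4, 10)
4G: (4, 10) + (4, 3): same x and y₁ ≡ -y₂, so the sum is ∞.
5G: ∞ + (4, 3) = (4, 3) (identity).
6G: tangent at (4, 3): λ = (3·4² + 3)/(2·3) ≡ 12/6. 6⁻¹ ≡ 11 (mod 13), so λ ≡ 12·11 ≡ 2.
  x = λ² - 4 - 4 = 4 - 8 ≡ 9; y = λ·(4 - 9) - 3 ≡ 0. → (9, 0)
7G: (9, 0) + (4, 3). λ = (3 - 0)/(4 - 9) ≡ 3/8 mod 13. 8⁻¹ ≡ 5 (mod 13) since 8·5 = 40 ≡ 1, so λ ≡ 2.
  x = λ² - 9 - 4 = 4 - 13 ≡ 4; y = λ·(9 - 4) - 0 ≡ 10. → (4, 10)
8G: (4, 10) + (4, 3): same x and y₁ ≡ -y₂, so the sum is ∞.
9G: ∞ + (4, 3) = (4, 3) (identity).
10G: tangent at (4, 3): λ = (3·4² + 3)/(2·3) ≡ 12/6. 6⁻¹ ≡ 11 (mod 13), so λ ≡ 12·11 ≡ 2.
  x = λ² - 4 - 4 = 4 - 8 ≡ 9; y = λ·(4 - 9) - 3 ≡ 0. → (9, 0)
11G: (9, 0) + (4, 3). λ = (3 - 0)/(4 - 9) ≡ 3/8 mod 13. 8⁻¹ ≡ 5 (mod 13), so λ ≡ 2.
  x = λ² - 9 - 4 = 4 - 13 ≡ 4; y = λ·(9 - 4) - 0 ≡ 10. → (4, 10)
12G: (4, 10) + (4, 3): same x and y₁ ≡ -y₂, so the sum is ∞.

O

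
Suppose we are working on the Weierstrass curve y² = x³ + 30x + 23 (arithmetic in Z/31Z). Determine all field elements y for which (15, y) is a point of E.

2, 29

x³ + 30x + 23 = 3848 ≡ 4 (mod 31).
Square roots of 4 mod 31: 2 and 29 (since 2² = 4 ≡ 4).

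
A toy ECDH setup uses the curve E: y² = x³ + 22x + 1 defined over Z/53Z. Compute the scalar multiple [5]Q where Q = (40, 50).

(11, 14)

Repeated addition: build up to 5Q.
2Q: tangent at (40, 50): λ = (3·40² + 22)/(2·50) ≡ 52/47. 47⁻¹ ≡ 44 (mod 53), so λ ≡ 52·44 ≡ 9.
  x = λ² - 40 - 40 = 81 - 80 ≡ 1; y = λ·(40 - 1) - 50 ≡ 36. → (1, 36)
3Q: (1, 36) + (40, 50). λ = (50 - 36)/(40 - 1) ≡ 14/39 mod 53. 39⁻¹ ≡ 34 (mod 53), so λ ≡ 52.
  x = λ² - 1 - 40 = 2704 - 41 ≡ 13; y = λ·(1 - 13) - 36 ≡ 29. → (13, 29)
4Q: (13, 29) + (40, 50). λ = (50 - 29)/(40 - 13) ≡ 21/27 mod 53. 27⁻¹ ≡ 2 (mod 53) since 27·2 = 54 ≡ 1, so λ ≡ 42.
  x = λ² - 13 - 40 = 1764 - 53 ≡ 15; y = λ·(13 - 15) - 29 ≡ 46. → (15, 46)
5Q: (15, 46) + (40, 50). λ = (50 - 46)/(40 - 15) ≡ 4/25 mod 53. 25⁻¹ ≡ 17 (mod 53), so λ ≡ 15.
  x = λ² - 15 - 40 = 225 - 55 ≡ 11; y = λ·(15 - 11) - 46 ≡ 14. → (11, 14)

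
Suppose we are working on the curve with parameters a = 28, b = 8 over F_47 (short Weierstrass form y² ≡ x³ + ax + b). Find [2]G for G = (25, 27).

tangent at (25, 27): λ = (3·25² + 28)/(2·27) ≡ 23/7. 7⁻¹ ≡ 27 (mod 47) since 7·27 = 189 ≡ 1, so λ ≡ 23·27 ≡ 10.
  x = λ² - 25 - 25 = 100 - 50 ≡ 3; y = λ·(25 - 3) - 27 ≡ 5. → (3, 5)

(3, 5)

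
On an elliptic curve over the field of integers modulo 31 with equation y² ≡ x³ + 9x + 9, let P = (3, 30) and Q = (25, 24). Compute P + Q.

(3, 30) + (25, 24). λ = (24 - 30)/(25 - 3) ≡ 25/22 mod 31. 22⁻¹ ≡ 24 (mod 31), so λ ≡ 11.
  x = λ² - 3 - 25 = 121 - 28 ≡ 0; y = λ·(3 - 0) - 30 ≡ 3. → (0, 3)

(0, 3)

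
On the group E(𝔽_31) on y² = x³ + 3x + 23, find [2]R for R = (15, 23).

tangent at (15, 23): λ = (3·15² + 3)/(2·23) ≡ 27/15. 15⁻¹ ≡ 29 (mod 31), so λ ≡ 27·29 ≡ 8.
  x = λ² - 15 - 15 = 64 - 30 ≡ 3; y = λ·(15 - 3) - 23 ≡ 11. → (3, 11)

(3, 11)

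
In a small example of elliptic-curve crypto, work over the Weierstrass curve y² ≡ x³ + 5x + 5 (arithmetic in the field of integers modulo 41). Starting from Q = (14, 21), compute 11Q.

O

Repeated addition: build up to 11Q.
2Q: tangent at (14, 21): λ = (3·14² + 5)/(2·21) ≡ 19/1. 1⁻¹ ≡ 1 (mod 41) since 1·1 = 1 ≡ 1, so λ ≡ 19·1 ≡ 19.
  x = λ² - 14 - 14 = 361 - 28 ≡ 5; y = λ·(14 - 5) - 21 ≡ 27. → (5, 27)
3Q: (5, 27) + (14, 21). λ = (21 - 27)/(14 - 5) ≡ 35/9 mod 41. 9⁻¹ ≡ 32 (mod 41), so λ ≡ 13.
  x = λ² - 5 - 14 = 169 - 19 ≡ 27; y = λ·(5 - 27) - 27 ≡ 15. → (27, 15)
4Q: (27, 15) + (14, 21). λ = (21 - 15)/(14 - 27) ≡ 6/28 mod 41. 28⁻¹ ≡ 22 (mod 41) since 28·22 = 616 ≡ 1, so λ ≡ 9.
  x = λ² - 27 - 14 = 81 - 41 ≡ 40; y = λ·(27 - 40) - 15 ≡ 32. → (40, 32)
5Q: (40, 32) + (14, 21). λ = (21 - 32)/(14 - 40) ≡ 30/15 mod 41. 15⁻¹ ≡ 11 (mod 41) since 15·11 = 165 ≡ 1, so λ ≡ 2.
  x = λ² - 40 - 14 = 4 - 54 ≡ 32; y = λ·(40 - 32) - 32 ≡ 25. → (32, 25)
6Q: (32, 25) + (14, 21). λ = (21 - 25)/(14 - 32) ≡ 37/23 mod 41. 23⁻¹ ≡ 25 (mod 41), so λ ≡ 23.
  x = λ² - 32 - 14 = 529 - 46 ≡ 32; y = λ·(32 - 32) - 25 ≡ 16. → (32, 16)
7Q: (32, 16) + (14, 21). λ = (21 - 16)/(14 - 32) ≡ 5/23 mod 41. 23⁻¹ ≡ 25 (mod 41) since 23·25 = 575 ≡ 1, so λ ≡ 2.
  x = λ² - 32 - 14 = 4 - 46 ≡ 40; y = λ·(32 - 40) - 16 ≡ 9. → (40, 9)
8Q: (40, 9) + (14, 21). λ = (21 - 9)/(14 - 40) ≡ 12/15 mod 41. 15⁻¹ ≡ 11 (mod 41), so λ ≡ 9.
  x = λ² - 40 - 14 = 81 - 54 ≡ 27; y = λ·(40 - 27) - 9 ≡ 26. → (27, 26)
9Q: (27, 26) + (14, 21). λ = (21 - 26)/(14 - 27) ≡ 36/28 mod 41. 28⁻¹ ≡ 22 (mod 41), so λ ≡ 13.
  x = λ² - 27 - 14 = 169 - 41 ≡ 5; y = λ·(27 - 5) - 26 ≡ 14. → (5, 14)
10Q: (5, 14) + (14, 21). λ = (21 - 14)/(14 - 5) ≡ 7/9 mod 41. 9⁻¹ ≡ 32 (mod 41) since 9·32 = 288 ≡ 1, so λ ≡ 19.
  x = λ² - 5 - 14 = 361 - 19 ≡ 14; y = λ·(5 - 14) - 14 ≡ 20. → (14, 20)
11Q: (14, 20) + (14, 21): same x and y₁ ≡ -y₂, so the sum is the point at infinity.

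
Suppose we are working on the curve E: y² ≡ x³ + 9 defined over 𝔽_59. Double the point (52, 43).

tangent at (52, 43): λ = (3·52² + 0)/(2·43) ≡ 29/27. 27⁻¹ ≡ 35 (mod 59), so λ ≡ 29·35 ≡ 12.
  x = λ² - 52 - 52 = 144 - 104 ≡ 40; y = λ·(52 - 40) - 43 ≡ 42. → (40, 42)

(40, 42)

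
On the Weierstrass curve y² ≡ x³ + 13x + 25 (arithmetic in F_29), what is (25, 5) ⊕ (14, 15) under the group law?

(10, 13)

(25, 5) + (14, 15). λ = (15 - 5)/(14 - 25) ≡ 10/18 mod 29. 18⁻¹ ≡ 21 (mod 29), so λ ≡ 7.
  x = λ² - 25 - 14 = 49 - 39 ≡ 10; y = λ·(25 - 10) - 5 ≡ 13. → (10, 13)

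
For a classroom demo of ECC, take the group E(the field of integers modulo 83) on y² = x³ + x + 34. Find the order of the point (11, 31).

3

2P: tangent at (11, 31): λ = (3·11² + 1)/(2·31) ≡ 32/62. 62⁻¹ ≡ 79 (mod 83) since 62·79 = 4898 ≡ 1, so λ ≡ 32·79 ≡ 38.
  x = λ² - 11 - 11 = 1444 - 22 ≡ 11; y = λ·(11 - 11) - 31 ≡ 52. → (11, 52)
3P: (11, 52) + (11, 31): same x and y₁ ≡ -y₂, so the sum is O.
3P = O, so the order is 3.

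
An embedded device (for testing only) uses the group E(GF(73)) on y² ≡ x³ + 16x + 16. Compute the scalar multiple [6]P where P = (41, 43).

Double-and-add on 6 = (110)₂. Start with P = (41, 43) for the leading 1-bit.
double: tangent at (41, 43): λ = (3·41² + 16)/(2·43) ≡ 22/13. 13⁻¹ ≡ 45 (mod 73), so λ ≡ 22·45 ≡ 41.
  x = λ² - 41 - 41 = 1681 - 82 ≡ 66; y = λ·(41 - 66) - 43 ≡ 27. → (66, 27)
add P: (66, 27) + (41, 43). λ = (43 - 27)/(41 - 66) ≡ 16/48 mod 73. 48⁻¹ ≡ 35 (mod 73) since 48·35 = 1680 ≡ 1, so λ ≡ 49.
  x = λ² - 66 - 41 = 2401 - 107 ≡ 31; y = λ·(66 - 31) - 27 ≡ 9. → (31, 9)
double: tangent at (31, 9): λ = (3·31² + 16)/(2·9) ≡ 52/18. 18⁻¹ ≡ 69 (mod 73) since 18·69 = 1242 ≡ 1, so λ ≡ 52·69 ≡ 11.
  x = λ² - 31 - 31 = 121 - 62 ≡ 59; y = λ·(31 - 59) - 9 ≡ 48. → (59, 48)

(59, 48)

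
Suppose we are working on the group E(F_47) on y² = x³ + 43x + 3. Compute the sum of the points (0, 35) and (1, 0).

(2, 35)

(0, 35) + (1, 0). λ = (0 - 35)/(1 - 0) ≡ 12/1 mod 47. 1⁻¹ ≡ 1 (mod 47) since 1·1 = 1 ≡ 1, so λ ≡ 12.
  x = λ² - 0 - 1 = 144 - 1 ≡ 2; y = λ·(0 - 2) - 35 ≡ 35. → (2, 35)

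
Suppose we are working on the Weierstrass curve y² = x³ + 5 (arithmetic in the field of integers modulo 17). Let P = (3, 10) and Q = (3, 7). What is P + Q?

The two points share x = 3 and their y-coordinates satisfy 10 + 7 ≡ 0 (mod 17), so they are inverses. Their sum is ∞.

O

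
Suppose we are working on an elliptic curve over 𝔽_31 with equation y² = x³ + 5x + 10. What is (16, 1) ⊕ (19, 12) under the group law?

(6, 15)

(16, 1) + (19, 12). λ = (12 - 1)/(19 - 16) ≡ 11/3 mod 31. 3⁻¹ ≡ 21 (mod 31), so λ ≡ 14.
  x = λ² - 16 - 19 = 196 - 35 ≡ 6; y = λ·(16 - 6) - 1 ≡ 15. → (6, 15)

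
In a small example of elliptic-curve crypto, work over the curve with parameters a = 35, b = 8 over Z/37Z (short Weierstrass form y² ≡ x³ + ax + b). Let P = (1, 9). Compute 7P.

(7, 2)

Repeated addition: build up to 7P.
2P: tangent at (1, 9): λ = (3·1² + 35)/(2·9) ≡ 1/18. 18⁻¹ ≡ 35 (mod 37), so λ ≡ 1·35 ≡ 35.
  x = λ² - 1 - 1 = 1225 - 2 ≡ 2; y = λ·(1 - 2) - 9 ≡ 30. → (2, 30)
3P: (2, 30) + (1, 9). λ = (9 - 30)/(1 - 2) ≡ 16/36 mod 37. 36⁻¹ ≡ 36 (mod 37), so λ ≡ 21.
  x = λ² - 2 - 1 = 441 - 3 ≡ 31; y = λ·(2 - 31) - 30 ≡ 27. → (31, 27)
4P: (31, 27) + (1, 9). λ = (9 - 27)/(1 - 31) ≡ 19/7 mod 37. 7⁻¹ ≡ 16 (mod 37), so λ ≡ 8.
  x = λ² - 31 - 1 = 64 - 32 ≡ 32; y = λ·(31 - 32) - 27 ≡ 2. → (32, 2)
5P: (32, 2) + (1, 9). λ = (9 - 2)/(1 - 32) ≡ 7/6 mod 37. 6⁻¹ ≡ 31 (mod 37), so λ ≡ 32.
  x = λ² - 32 - 1 = 1024 - 33 ≡ 29; y = λ·(32 - 29) - 2 ≡ 20. → (29, 20)
6P: (29, 20) + (1, 9). λ = (9 - 20)/(1 - 29) ≡ 26/9 mod 37. 9⁻¹ ≡ 33 (mod 37) since 9·33 = 297 ≡ 1, so λ ≡ 7.
  x = λ² - 29 - 1 = 49 - 30 ≡ 19; y = λ·(29 - 19) - 20 ≡ 13. → (19, 13)
7P: (19, 13) + (1, 9). λ = (9 - 13)/(1 - 19) ≡ 33/19 mod 37. 19⁻¹ ≡ 2 (mod 37), so λ ≡ 29.
  x = λ² - 19 - 1 = 841 - 20 ≡ 7; y = λ·(19 - 7) - 13 ≡ 2. → (7, 2)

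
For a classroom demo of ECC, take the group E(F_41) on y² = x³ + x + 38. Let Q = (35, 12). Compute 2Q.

tangent at (35, 12): λ = (3·35² + 1)/(2·12) ≡ 27/24. 24⁻¹ ≡ 12 (mod 41), so λ ≡ 27·12 ≡ 37.
  x = λ² - 35 - 35 = 1369 - 70 ≡ 28; y = λ·(35 - 28) - 12 ≡ 1. → (28, 1)

(28, 1)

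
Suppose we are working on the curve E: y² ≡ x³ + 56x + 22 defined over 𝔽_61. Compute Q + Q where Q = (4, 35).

tangent at (4, 35): λ = (3·4² + 56)/(2·35) ≡ 43/9. 9⁻¹ ≡ 34 (mod 61), so λ ≡ 43·34 ≡ 59.
  x = λ² - 4 - 4 = 3481 - 8 ≡ 57; y = λ·(4 - 57) - 35 ≡ 10. → (57, 10)

(57, 10)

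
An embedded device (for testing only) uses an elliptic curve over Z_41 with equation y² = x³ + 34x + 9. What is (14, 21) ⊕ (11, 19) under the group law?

(14, 21) + (11, 19). λ = (19 - 21)/(11 - 14) ≡ 39/38 mod 41. 38⁻¹ ≡ 27 (mod 41), so λ ≡ 28.
  x = λ² - 14 - 11 = 784 - 25 ≡ 21; y = λ·(14 - 21) - 21 ≡ 29. → (21, 29)

(21, 29)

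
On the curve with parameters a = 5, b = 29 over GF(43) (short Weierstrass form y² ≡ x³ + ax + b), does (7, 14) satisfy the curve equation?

no

y² = 14² ≡ 24; x³ + 5x + 29 = 407 ≡ 20 (mod 43). 24 ≠ 20.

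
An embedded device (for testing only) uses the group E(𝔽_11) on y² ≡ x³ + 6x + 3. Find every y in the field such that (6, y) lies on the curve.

none

x³ + 6x + 3 = 255 ≡ 2 (mod 11).
2 is a non-residue mod 11; no y exists.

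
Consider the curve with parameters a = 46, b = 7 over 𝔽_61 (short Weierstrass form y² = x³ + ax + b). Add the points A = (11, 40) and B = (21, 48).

(11, 40) + (21, 48). λ = (48 - 40)/(21 - 11) ≡ 8/10 mod 61. 10⁻¹ ≡ 55 (mod 61), so λ ≡ 13.
  x = λ² - 11 - 21 = 169 - 32 ≡ 15; y = λ·(11 - 15) - 40 ≡ 30. → (15, 30)

(15, 30)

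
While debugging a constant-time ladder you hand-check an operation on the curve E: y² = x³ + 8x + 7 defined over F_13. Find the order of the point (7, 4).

11

2P: tangent at (7, 4): λ = (3·7² + 8)/(2·4) ≡ 12/8. 8⁻¹ ≡ 5 (mod 13), so λ ≡ 12·5 ≡ 8.
  x = λ² - 7 - 7 = 64 - 14 ≡ 11; y = λ·(7 - 11) - 4 ≡ 3. → (11, 3)
3P: (11, 3) + (7, 4). λ = (4 - 3)/(7 - 11) ≡ 1/9 mod 13. 9⁻¹ ≡ 3 (mod 13), so λ ≡ 3.
  x = λ² - 11 - 7 = 9 - 18 ≡ 4; y = λ·(11 - 4) - 3 ≡ 5. → (4, 5)
4P: (4, 5) + (7, 4). λ = (4 - 5)/(7 - 4) ≡ 12/3 mod 13. 3⁻¹ ≡ 9 (mod 13), so λ ≡ 4.
  x = λ² - 4 - 7 = 16 - 11 ≡ 5; y = λ·(4 - 5) - 5 ≡ 4. → (5, 4)
5P: (5, 4) + (7, 4). λ = (4 - 4)/(7 - 5) ≡ 0/2 mod 13. 2⁻¹ ≡ 7 (mod 13), so λ ≡ 0.
  x = λ² - 5 - 7 = 0 - 12 ≡ 1; y = λ·(5 - 1) - 4 ≡ 9. → (1, 9)
6P: (1, 9) + (7, 4). λ = (4 - 9)/(7 - 1) ≡ 8/6 mod 13. 6⁻¹ ≡ 11 (mod 13) since 6·11 = 66 ≡ 1, so λ ≡ 10.
  x = λ² - 1 - 7 = 100 - 8 ≡ 1; y = λ·(1 - 1) - 9 ≡ 4. → (1, 4)
7P: (1, 4) + (7, 4). λ = (4 - 4)/(7 - 1) ≡ 0/6 mod 13. 6⁻¹ ≡ 11 (mod 13) since 6·11 = 66 ≡ 1, so λ ≡ 0.
  x = λ² - 1 - 7 = 0 - 8 ≡ 5; y = λ·(1 - 5) - 4 ≡ 9. → (5, 9)
8P: (5, 9) + (7, 4). λ = (4 - 9)/(7 - 5) ≡ 8/2 mod 13. 2⁻¹ ≡ 7 (mod 13) since 2·7 = 14 ≡ 1, so λ ≡ 4.
  x = λ² - 5 - 7 = 16 - 12 ≡ 4; y = λ·(5 - 4) - 9 ≡ 8. → (4, 8)
9P: (4, 8) + (7, 4). λ = (4 - 8)/(7 - 4) ≡ 9/3 mod 13. 3⁻¹ ≡ 9 (mod 13) since 3·9 = 27 ≡ 1, so λ ≡ 3.
  x = λ² - 4 - 7 = 9 - 11 ≡ 11; y = λ·(4 - 11) - 8 ≡ 10. → (11, 10)
10P: (11, 10) + (7, 4). λ = (4 - 10)/(7 - 11) ≡ 7/9 mod 13. 9⁻¹ ≡ 3 (mod 13) since 9·3 = 27 ≡ 1, so λ ≡ 8.
  x = λ² - 11 - 7 = 64 - 18 ≡ 7; y = λ·(11 - 7) - 10 ≡ 9. → (7, 9)
11P: (7, 9) + (7, 4): same x and y₁ ≡ -y₂, so the sum is the point at infinity.
11P = the point at infinity, so the order is 11.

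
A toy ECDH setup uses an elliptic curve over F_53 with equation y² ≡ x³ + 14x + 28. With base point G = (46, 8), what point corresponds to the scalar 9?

Repeated addition: build up to 9G.
2G: tangent at (46, 8): λ = (3·46² + 14)/(2·8) ≡ 2/16. 16⁻¹ ≡ 10 (mod 53) since 16·10 = 160 ≡ 1, so λ ≡ 2·10 ≡ 20.
  x = λ² - 46 - 46 = 400 - 92 ≡ 43; y = λ·(46 - 43) - 8 ≡ 52. → (43, 52)
3G: (43, 52) + (46, 8). λ = (8 - 52)/(46 - 43) ≡ 9/3 mod 53. 3⁻¹ ≡ 18 (mod 53), so λ ≡ 3.
  x = λ² - 43 - 46 = 9 - 89 ≡ 26; y = λ·(43 - 26) - 52 ≡ 52. → (26, 52)
4G: (26, 52) + (46, 8). λ = (8 - 52)/(46 - 26) ≡ 9/20 mod 53. 20⁻¹ ≡ 8 (mod 53) since 20·8 = 160 ≡ 1, so λ ≡ 19.
  x = λ² - 26 - 46 = 361 - 72 ≡ 24; y = λ·(26 - 24) - 52 ≡ 39. → (24, 39)
5G: (24, 39) + (46, 8). λ = (8 - 39)/(46 - 24) ≡ 22/22 mod 53. 22⁻¹ ≡ 41 (mod 53), so λ ≡ 1.
  x = λ² - 24 - 46 = 1 - 70 ≡ 37; y = λ·(24 - 37) - 39 ≡ 1. → (37, 1)
6G: (37, 1) + (46, 8). λ = (8 - 1)/(46 - 37) ≡ 7/9 mod 53. 9⁻¹ ≡ 6 (mod 53) since 9·6 = 54 ≡ 1, so λ ≡ 42.
  x = λ² - 37 - 46 = 1764 - 83 ≡ 38; y = λ·(37 - 38) - 1 ≡ 10. → (38, 10)
7G: (38, 10) + (46, 8). λ = (8 - 10)/(46 - 38) ≡ 51/8 mod 53. 8⁻¹ ≡ 20 (mod 53), so λ ≡ 13.
  x = λ² - 38 - 46 = 169 - 84 ≡ 32; y = λ·(38 - 32) - 10 ≡ 15. → (32, 15)
8G: (32, 15) + (46, 8). λ = (8 - 15)/(46 - 32) ≡ 46/14 mod 53. 14⁻¹ ≡ 19 (mod 53) since 14·19 = 266 ≡ 1, so λ ≡ 26.
  x = λ² - 32 - 46 = 676 - 78 ≡ 15; y = λ·(32 - 15) - 15 ≡ 3. → (15, 3)
9G: (15, 3) + (46, 8). λ = (8 - 3)/(46 - 15) ≡ 5/31 mod 53. 31⁻¹ ≡ 12 (mod 53) since 31·12 = 372 ≡ 1, so λ ≡ 7.
  x = λ² - 15 - 46 = 49 - 61 ≡ 41; y = λ·(15 - 41) - 3 ≡ 27. → (41, 27)

(41, 27)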